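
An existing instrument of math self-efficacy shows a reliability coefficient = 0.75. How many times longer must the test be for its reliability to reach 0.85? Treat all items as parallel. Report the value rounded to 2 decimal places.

n = [0.85 × 0.25] / [0.75 × 0.15]
  = 0.2125 / 0.1125 = 1.8889

1.89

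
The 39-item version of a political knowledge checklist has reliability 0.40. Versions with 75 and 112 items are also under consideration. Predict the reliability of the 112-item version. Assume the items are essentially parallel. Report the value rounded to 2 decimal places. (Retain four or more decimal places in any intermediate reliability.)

0.66

The 75-item form is not needed; work directly from the 39-item form with n = 112/39 = 2.8718.
r_{112} = n·r / (1 + (n − 1)·r) = 1.1487 / 1.7487 ≈ 0.6569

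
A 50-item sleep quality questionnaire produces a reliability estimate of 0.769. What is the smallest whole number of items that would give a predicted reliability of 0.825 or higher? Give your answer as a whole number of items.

71

n = 0.825(1 − 0.769) / [0.769(1 − 0.825)]
n = 0.190575 / 0.134575 ≈ 1.4161
Items needed = n × 50 = 1.4161 × 50 ≈ 70.80 → round up to 71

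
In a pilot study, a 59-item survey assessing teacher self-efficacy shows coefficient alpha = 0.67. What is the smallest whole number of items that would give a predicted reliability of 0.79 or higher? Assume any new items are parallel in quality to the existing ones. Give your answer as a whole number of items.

110

Invert Spearman-Brown to solve for n:
n = r*(1 − r) / [ r (1 − r*) ]
n = 0.79(1 − 0.67) / [0.67(1 − 0.79)]
n = 0.2607 / 0.1407 ≈ 1.8529
Items needed = n × 59 = 1.8529 × 59 ≈ 109.32 → round up to 110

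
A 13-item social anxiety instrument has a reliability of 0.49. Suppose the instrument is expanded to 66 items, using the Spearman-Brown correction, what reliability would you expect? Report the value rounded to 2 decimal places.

Length ratio n = 66/13 = 5.0769
r_new = (5.0769 × 0.49) / (1 + (5.0769 − 1) × 0.49)
     = 2.4877 / 2.9977 = 0.8299

0.83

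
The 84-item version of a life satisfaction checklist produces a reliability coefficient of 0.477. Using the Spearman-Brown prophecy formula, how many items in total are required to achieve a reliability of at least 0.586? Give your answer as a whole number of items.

Rearranging the Spearman-Brown formula for n,
n = r_target (1 − r_old) / [ r_old (1 − r_target) ]
n = 0.586 × (1 − 0.477) / [ 0.477 × (1 − 0.586) ]
  = 0.306478 / 0.197478 = 1.5520
1.5520 × 84 = 130.37 → 131 items

131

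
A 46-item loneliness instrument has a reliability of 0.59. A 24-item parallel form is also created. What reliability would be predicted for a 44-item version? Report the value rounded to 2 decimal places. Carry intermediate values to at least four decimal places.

Only the ratio of lengths matters: n = 44/46 = 0.9565
r_{44} = n·r / (1 + (n − 1)·r) = 0.5643 / 0.9743 ≈ 0.5792

0.58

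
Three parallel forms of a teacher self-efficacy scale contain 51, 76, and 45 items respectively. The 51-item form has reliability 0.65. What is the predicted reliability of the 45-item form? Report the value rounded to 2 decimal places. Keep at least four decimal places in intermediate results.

0.62

Only the ratio of lengths matters: n = 45/51 = 0.8824
r_{45} = n·r / (1 + (n − 1)·r) = 0.5736 / 0.9236 ≈ 0.6210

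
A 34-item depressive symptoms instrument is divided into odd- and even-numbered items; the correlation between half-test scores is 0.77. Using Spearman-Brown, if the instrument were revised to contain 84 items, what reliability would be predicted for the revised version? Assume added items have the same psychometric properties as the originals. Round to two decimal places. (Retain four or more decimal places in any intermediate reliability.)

0.94

First correct the split-half correlation to full-test reliability: r_full = 2 × 0.77 / (1 + 0.77) ≈ 0.8701
Length factor from 34 to 84 items: n = 84/34 = 2.4706
r_new = n·r_full / (1 + (n − 1)·r_full) = 2.1497 / 2.2796 ≈ 0.9430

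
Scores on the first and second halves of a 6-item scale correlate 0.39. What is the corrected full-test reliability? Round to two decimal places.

0.56

Each half is half the length of the full test, so the full test is n = 2 times a half.
r_full = 2r_hh / (1 + r_hh) = 2 × 0.39 / (1 + 0.39)
       = 0.7800 / 1.3900 = 0.5612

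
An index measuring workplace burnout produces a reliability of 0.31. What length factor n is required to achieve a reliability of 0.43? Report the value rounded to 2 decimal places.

Rearranging the Spearman-Brown formula for n,
n = r_target (1 − r_old) / [ r_old (1 − r_target) ]
n = 0.43(1 − 0.31) / [0.31(1 − 0.43)]
n = 0.2967 / 0.1767 ≈ 1.6791

1.68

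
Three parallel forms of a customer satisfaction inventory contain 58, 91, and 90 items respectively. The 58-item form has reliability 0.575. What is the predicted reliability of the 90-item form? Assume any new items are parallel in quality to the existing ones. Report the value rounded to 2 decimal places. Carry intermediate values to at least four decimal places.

The 91-item form is not needed; work directly from the 58-item form with n = 90/58 = 1.5517.
r_{90} = n·r / (1 + (n − 1)·r) = 0.8922 / 1.3172 ≈ 0.6773

0.68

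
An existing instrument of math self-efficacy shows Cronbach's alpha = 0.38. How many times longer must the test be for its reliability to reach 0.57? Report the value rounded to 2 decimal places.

2.16

n = 0.57 × (1 − 0.38) / [ 0.38 × (1 − 0.57) ]
  = 0.3534 / 0.1634 = 2.1628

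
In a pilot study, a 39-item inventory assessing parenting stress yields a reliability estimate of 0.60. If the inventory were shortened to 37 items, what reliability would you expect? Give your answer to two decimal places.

0.59

n = 37/39 = 0.9487
Apply the Spearman-Brown prophecy formula, r' = nr / [1 + (n − 1)r]:
r_new = (0.9487 × 0.60) / (1 + (0.9487 − 1) × 0.60)
     = 0.5692 / 0.9692 = 0.5873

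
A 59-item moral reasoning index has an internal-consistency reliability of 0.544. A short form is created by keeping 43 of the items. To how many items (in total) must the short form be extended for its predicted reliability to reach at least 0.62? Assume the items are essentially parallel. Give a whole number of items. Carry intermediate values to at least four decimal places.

First, r for the 43-item form: n = 43/59 = 0.7288, so r_43 = 0.7288·0.544/(1 + (0.7288 − 1)·0.544) = 0.4651
Then solve for n' with r_old = 0.4651, r_target = 0.62: n' = 0.62(1 − 0.4651)/[0.4651(1 − 0.62)] = 1.8764
Items = 1.8764 × 43 ≈ 80.69 → 81

81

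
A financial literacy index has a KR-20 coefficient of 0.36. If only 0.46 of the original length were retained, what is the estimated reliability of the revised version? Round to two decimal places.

0.21

r_new = (0.46 × 0.36) / (1 + (0.46 − 1) × 0.36)
r_new = 0.1656 / 0.8056 ≈ 0.2056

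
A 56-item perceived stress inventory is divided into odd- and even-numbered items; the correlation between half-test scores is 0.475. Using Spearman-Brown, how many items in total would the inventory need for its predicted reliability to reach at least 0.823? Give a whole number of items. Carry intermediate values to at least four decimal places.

144

r_full = 2(0.475)/(1 + 0.475) = 0.6441
n = r_tgt(1 − r_full) / [r_full(1 − r_tgt)] = 0.823 × 0.3559 / (0.6441 × 0.177) ≈ 2.5692
Required items = 2.5692 × 56 = 143.88, so 144 items.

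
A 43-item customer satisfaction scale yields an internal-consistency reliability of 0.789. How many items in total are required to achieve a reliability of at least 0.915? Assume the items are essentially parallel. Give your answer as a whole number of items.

124

Invert Spearman-Brown to solve for n:
n = r*(1 − r) / [ r (1 − r*) ]
n = 0.915(1 − 0.789) / [0.789(1 − 0.915)]
n = 0.193065 / 0.067065 ≈ 2.8788
Items needed = n × 43 = 2.8788 × 43 ≈ 123.79 → round up to 124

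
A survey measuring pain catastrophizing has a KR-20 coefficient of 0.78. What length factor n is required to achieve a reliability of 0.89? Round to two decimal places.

n = [0.89 × 0.22] / [0.78 × 0.11]
  = 0.1958 / 0.0858 = 2.2821

2.28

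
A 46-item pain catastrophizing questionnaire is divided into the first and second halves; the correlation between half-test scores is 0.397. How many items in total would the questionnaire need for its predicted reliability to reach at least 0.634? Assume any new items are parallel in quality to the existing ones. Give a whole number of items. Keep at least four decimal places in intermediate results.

61

Corrected full-test reliability: r_full = 2 × 0.397 / (1 + 0.397) ≈ 0.5684
n = r_tgt(1 − r_full) / [r_full(1 − r_tgt)] = 0.634 × 0.4316 / (0.5684 × 0.366) ≈ 1.3153
Required items = 1.3153 × 46 = 60.50, so 61 items.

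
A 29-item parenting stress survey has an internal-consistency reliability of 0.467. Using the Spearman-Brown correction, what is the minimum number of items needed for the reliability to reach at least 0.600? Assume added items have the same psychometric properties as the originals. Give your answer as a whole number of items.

50

Rearranging the Spearman-Brown formula for n,
n = r_target (1 − r_old) / [ r_old (1 − r_target) ]
n = 0.600 × (1 − 0.467) / [ 0.467 × (1 − 0.600) ]
  = 0.319800 / 0.186800 = 1.7120
So the test needs 1.7120 × 29 ≈ 49.65 items; rounding up, 50.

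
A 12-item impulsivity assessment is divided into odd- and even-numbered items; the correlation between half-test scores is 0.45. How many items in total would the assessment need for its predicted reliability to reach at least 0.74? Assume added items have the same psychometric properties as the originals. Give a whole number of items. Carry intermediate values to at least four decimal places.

21

r_full = 2(0.45)/(1 + 0.45) = 0.6207
Solve Spearman-Brown for n: n = 0.74(1 − 0.6207) / [0.6207(1 − 0.74)] = 1.7392
Items = 1.7392 × 12 ≈ 20.87 → 21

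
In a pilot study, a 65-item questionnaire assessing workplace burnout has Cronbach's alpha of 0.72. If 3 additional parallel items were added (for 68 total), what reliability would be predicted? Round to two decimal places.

0.73

n = 68/65 = 1.0462
r_new = 1.0462·0.72 / [1 + (1.0462 − 1)·0.72]
     = 0.7533 / 1.0333 = 0.7290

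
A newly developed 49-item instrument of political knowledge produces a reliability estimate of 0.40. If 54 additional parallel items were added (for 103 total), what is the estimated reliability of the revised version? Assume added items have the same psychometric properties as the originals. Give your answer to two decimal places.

0.58

Length ratio n = 103/49 = 2.102
Apply the Spearman-Brown prophecy formula, r' = nr / [1 + (n − 1)r]:
r_new = 2.102·0.40 / [1 + (2.102 − 1)·0.40]
     = 0.8408 / 1.4408 = 0.5836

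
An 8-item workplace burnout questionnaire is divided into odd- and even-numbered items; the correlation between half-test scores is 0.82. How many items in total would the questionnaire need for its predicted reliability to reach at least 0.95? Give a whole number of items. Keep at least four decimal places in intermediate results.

r_full = 2(0.82)/(1 + 0.82) = 0.9011
Solve Spearman-Brown for n: n = 0.95(1 − 0.9011) / [0.9011(1 − 0.95)] = 2.0853
Required items = 2.0853 × 8 = 16.68, so 17 items.

17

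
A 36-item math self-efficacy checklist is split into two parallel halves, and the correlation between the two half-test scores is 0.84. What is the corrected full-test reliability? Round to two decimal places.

The full test is twice the length of either half (n = 2).
r_full = 2r_hh / (1 + r_hh) = 2 × 0.84 / (1 + 0.84)
       = 1.6800 / 1.8400 = 0.9130

0.91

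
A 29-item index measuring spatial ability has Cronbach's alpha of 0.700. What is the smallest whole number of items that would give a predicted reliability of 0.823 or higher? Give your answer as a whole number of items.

Spearman-Brown solved for the length factor n:
n = r_target (1 − r_old) / [ r_old (1 − r_target) ]
n = [0.823 × 0.300] / [0.700 × 0.177]
  = 0.246900 / 0.123900 = 1.9927
1.9927 × 29 = 57.79 → 58 items

58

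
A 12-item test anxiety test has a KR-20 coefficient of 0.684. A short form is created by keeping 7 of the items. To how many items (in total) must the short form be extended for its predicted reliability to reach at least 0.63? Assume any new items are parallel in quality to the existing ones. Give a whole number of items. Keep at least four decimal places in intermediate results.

10

First, r for the 7-item form: n = 7/12 = 0.5833, so r_7 = 0.5833·0.684/(1 + (0.5833 − 1)·0.684) = 0.5580
Then solve for n' with r_old = 0.5580, r_target = 0.63: n' = 0.63(1 − 0.5580)/[0.5580(1 − 0.63)] = 1.3487
Total items = 1.3487 × 7 = 9.44, rounded up to 10.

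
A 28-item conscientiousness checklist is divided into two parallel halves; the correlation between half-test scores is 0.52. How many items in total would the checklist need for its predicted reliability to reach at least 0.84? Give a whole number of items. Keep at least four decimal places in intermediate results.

Corrected full-test reliability: r_full = 2 × 0.52 / (1 + 0.52) ≈ 0.6842
Solve Spearman-Brown for n: n = 0.84(1 − 0.6842) / [0.6842(1 − 0.84)] = 2.4232
Required items = 2.4232 × 28 = 67.85, so 68 items.

68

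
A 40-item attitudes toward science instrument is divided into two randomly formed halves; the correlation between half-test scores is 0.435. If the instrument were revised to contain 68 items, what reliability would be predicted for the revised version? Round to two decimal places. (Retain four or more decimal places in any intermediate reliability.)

0.72

Full-test reliability from the split-half r: r_full = 2(0.435)/(1 + 0.435) = 0.6063
Then adjust to 68 items: n = 68/40 = 1.7000
r_new = n·r_full / (1 + (n − 1)·r_full) = 1.0307 / 1.4244 ≈ 0.7236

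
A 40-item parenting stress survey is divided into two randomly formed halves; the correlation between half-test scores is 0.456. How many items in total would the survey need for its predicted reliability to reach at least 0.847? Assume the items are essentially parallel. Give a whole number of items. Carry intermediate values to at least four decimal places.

133

Corrected full-test reliability: r_full = 2 × 0.456 / (1 + 0.456) ≈ 0.6264
n = r_tgt(1 − r_full) / [r_full(1 − r_tgt)] = 0.847 × 0.3736 / (0.6264 × 0.153) ≈ 3.3018
Items = 3.3018 × 40 ≈ 132.07 → 133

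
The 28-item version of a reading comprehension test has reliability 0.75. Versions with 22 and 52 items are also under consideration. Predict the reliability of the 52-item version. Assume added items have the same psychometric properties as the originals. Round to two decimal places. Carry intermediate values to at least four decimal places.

0.85

Only the ratio of lengths matters: n = 52/28 = 1.8571
r_{52} = n·r / (1 + (n − 1)·r) = 1.3928 / 1.6428 ≈ 0.8478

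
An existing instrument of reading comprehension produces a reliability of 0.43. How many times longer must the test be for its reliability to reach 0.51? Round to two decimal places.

1.38

Invert Spearman-Brown to solve for n:
n = r*(1 − r) / [ r (1 − r*) ]
n = 0.51(1 − 0.43) / [0.43(1 − 0.51)]
n = 0.2907 / 0.2107 ≈ 1.3797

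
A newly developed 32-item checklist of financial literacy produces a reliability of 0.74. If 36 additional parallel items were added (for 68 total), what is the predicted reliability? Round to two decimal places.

The new length is 68/32 = 2.125 times the old.
Spearman-Brown: r_new = n·r / (1 + (n − 1)·r)
r_new = (2.125 × 0.74) / (1 + (2.125 − 1) × 0.74)
r_new = 1.5725 / 1.8325 ≈ 0.8581

0.86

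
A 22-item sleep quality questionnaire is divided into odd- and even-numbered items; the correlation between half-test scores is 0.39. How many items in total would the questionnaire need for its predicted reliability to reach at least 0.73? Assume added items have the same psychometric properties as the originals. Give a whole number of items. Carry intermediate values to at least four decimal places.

r_full = 2(0.39)/(1 + 0.39) = 0.5612
n = r_tgt(1 − r_full) / [r_full(1 − r_tgt)] = 0.73 × 0.4388 / (0.5612 × 0.27) ≈ 2.1140
Required items = 2.1140 × 22 = 46.51, so 47 items.

47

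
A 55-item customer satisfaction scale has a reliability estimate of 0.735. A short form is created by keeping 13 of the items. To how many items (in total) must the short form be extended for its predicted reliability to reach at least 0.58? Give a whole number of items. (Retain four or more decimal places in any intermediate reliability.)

28

Short-form reliability: n = 13/55 = 0.2364; r_13 = n·r/(1+(n−1)r) ≈ 0.3960
Length factor from the short form to reach 0.58: n' = 0.58(1 − 0.3960) / [0.3960(1 − 0.58)] ≈ 2.1063
Items = 2.1063 × 13 ≈ 27.38 → 28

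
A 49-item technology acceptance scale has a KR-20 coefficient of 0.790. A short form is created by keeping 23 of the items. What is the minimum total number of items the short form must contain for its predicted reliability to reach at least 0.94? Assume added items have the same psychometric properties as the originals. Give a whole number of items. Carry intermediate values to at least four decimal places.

205

First, r for the 23-item form: n = 23/49 = 0.4694, so r_23 = 0.4694·0.790/(1 + (0.4694 − 1)·0.790) = 0.6384
Then solve for n' with r_old = 0.6384, r_target = 0.94: n' = 0.94(1 − 0.6384)/[0.6384(1 − 0.94)] = 8.8739
Total items = 8.8739 × 23 = 204.10, rounded up to 205.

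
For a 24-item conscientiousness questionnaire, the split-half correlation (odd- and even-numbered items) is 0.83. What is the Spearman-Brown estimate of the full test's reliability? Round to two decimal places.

r_full = 2r_hh / (1 + r_hh) = 2 × 0.83 / (1 + 0.83)
r_full = 1.6600 / 1.8300 ≈ 0.9071

0.91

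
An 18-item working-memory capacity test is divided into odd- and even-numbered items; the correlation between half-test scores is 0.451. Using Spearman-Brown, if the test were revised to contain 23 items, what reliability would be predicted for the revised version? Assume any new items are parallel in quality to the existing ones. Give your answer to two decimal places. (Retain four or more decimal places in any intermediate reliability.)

Full-test reliability from the split-half r: r_full = 2(0.451)/(1 + 0.451) = 0.6216
Then adjust to 23 items: n = 23/18 = 1.2778
r_new = n·r_full / (1 + (n − 1)·r_full) = 0.7943 / 1.1727 ≈ 0.6773

0.68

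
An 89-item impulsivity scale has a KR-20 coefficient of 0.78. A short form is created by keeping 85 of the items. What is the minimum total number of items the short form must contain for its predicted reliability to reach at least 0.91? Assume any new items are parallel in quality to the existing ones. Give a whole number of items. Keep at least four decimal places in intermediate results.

254

Short-form reliability: n = 85/89 = 0.9551; r_85 = n·r/(1+(n−1)r) ≈ 0.7720
Length factor from the short form to reach 0.91: n' = 0.91(1 − 0.7720) / [0.7720(1 − 0.91)] ≈ 2.9862
Items = 2.9862 × 85 ≈ 253.83 → 254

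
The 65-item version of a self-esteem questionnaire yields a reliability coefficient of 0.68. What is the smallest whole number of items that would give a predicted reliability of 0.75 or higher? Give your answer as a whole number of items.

92

n = 0.75(1 − 0.68) / [0.68(1 − 0.75)]
  = 0.2400 / 0.1700 = 1.4118
1.4118 × 65 = 91.77 → 92 items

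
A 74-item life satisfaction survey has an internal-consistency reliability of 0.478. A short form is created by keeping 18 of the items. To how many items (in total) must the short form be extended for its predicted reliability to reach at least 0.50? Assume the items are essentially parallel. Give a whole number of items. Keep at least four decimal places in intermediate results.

First, r for the 18-item form: n = 18/74 = 0.2432, so r_18 = 0.2432·0.478/(1 + (0.2432 − 1)·0.478) = 0.1821
Length factor from the short form to reach 0.50: n' = 0.50(1 − 0.1821) / [0.1821(1 − 0.50)] ≈ 4.4915
Total items = 4.4915 × 18 = 80.85, rounded up to 81.

81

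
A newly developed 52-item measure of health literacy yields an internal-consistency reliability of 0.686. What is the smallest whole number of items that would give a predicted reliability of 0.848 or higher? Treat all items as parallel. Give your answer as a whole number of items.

Invert Spearman-Brown to solve for n:
n = r*(1 − r) / [ r (1 − r*) ]
n = 0.848 × (1 − 0.686) / [ 0.686 × (1 − 0.848) ]
  = 0.266272 / 0.104272 = 2.5536
2.5536 × 52 = 132.79 → 133 items

133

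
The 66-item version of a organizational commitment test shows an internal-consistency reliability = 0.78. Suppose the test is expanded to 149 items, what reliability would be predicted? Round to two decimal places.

n = 149/66 = 2.2576
r_new = 2.2576·0.78 / [1 + (2.2576 − 1)·0.78]
r_new = 1.7609 / 1.9809 ≈ 0.8889

0.89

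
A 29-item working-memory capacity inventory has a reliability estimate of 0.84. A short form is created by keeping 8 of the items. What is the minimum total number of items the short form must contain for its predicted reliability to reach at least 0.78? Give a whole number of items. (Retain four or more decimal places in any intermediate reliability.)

20

First, r for the 8-item form: n = 8/29 = 0.2759, so r_8 = 0.2759·0.84/(1 + (0.2759 − 1)·0.84) = 0.5916
Length factor from the short form to reach 0.78: n' = 0.78(1 − 0.5916) / [0.5916(1 − 0.78)] ≈ 2.4475
Items = 2.4475 × 8 ≈ 19.58 → 20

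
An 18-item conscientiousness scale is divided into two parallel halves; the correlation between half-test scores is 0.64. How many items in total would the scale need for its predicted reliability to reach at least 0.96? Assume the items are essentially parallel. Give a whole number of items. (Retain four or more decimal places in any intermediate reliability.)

r_full = 2(0.64)/(1 + 0.64) = 0.7805
n = r_tgt(1 − r_full) / [r_full(1 − r_tgt)] = 0.96 × 0.2195 / (0.7805 × 0.04) ≈ 6.7495
Required items = 6.7495 × 18 = 121.49, so 122 items.

122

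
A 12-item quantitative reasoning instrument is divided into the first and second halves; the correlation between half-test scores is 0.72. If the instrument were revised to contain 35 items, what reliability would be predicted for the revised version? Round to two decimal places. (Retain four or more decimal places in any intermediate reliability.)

Spearman-Brown correction (n = 2): r_full = 2·0.72/(1 + 0.72) = 0.8372
Then adjust to 35 items: n = 35/12 = 2.9167
r_new = n·r_full / (1 + (n − 1)·r_full) = 2.4419 / 2.6047 ≈ 0.9375

0.94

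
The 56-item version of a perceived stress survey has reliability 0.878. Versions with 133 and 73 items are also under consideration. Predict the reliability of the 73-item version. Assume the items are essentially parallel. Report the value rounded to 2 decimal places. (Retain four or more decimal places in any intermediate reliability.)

Only the ratio of lengths matters: n = 73/56 = 1.3036
r_{73} = n·r / (1 + (n − 1)·r) = 1.1446 / 1.2666 ≈ 0.9037

0.90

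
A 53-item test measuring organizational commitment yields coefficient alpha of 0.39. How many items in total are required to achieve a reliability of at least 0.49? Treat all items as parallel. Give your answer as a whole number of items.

Invert Spearman-Brown to solve for n:
n = r*(1 − r) / [ r (1 − r*) ]
n = 0.49 × (1 − 0.39) / [ 0.39 × (1 − 0.49) ]
  = 0.2989 / 0.1989 = 1.5028
1.5028 × 53 = 79.65 → 80 items

80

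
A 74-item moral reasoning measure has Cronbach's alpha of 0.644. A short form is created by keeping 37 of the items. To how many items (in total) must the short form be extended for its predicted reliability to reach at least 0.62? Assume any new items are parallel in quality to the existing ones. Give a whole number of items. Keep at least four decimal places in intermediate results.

67

Short-form reliability: n = 37/74 = 0.5000; r_37 = n·r/(1+(n−1)r) ≈ 0.4749
Then solve for n' with r_old = 0.4749, r_target = 0.62: n' = 0.62(1 − 0.4749)/[0.4749(1 − 0.62)] = 1.8040
Items = 1.8040 × 37 ≈ 66.75 → 67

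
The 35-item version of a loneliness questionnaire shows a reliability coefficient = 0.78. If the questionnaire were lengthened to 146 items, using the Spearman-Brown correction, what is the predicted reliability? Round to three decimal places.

0.937

Length ratio n = 146/35 = 4.1714
r_new = (4.1714 × 0.78) / (1 + (4.1714 − 1) × 0.78)
     = 3.2537 / 3.4737 = 0.9367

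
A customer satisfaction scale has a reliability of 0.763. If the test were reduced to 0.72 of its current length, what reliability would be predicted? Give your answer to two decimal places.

0.70

By Spearman-Brown, r_new = n r / (1 + (n − 1) r).
r_new = (0.72 × 0.763) / (1 + (0.72 − 1) × 0.763)
     = 0.5494 / 0.7864 = 0.6986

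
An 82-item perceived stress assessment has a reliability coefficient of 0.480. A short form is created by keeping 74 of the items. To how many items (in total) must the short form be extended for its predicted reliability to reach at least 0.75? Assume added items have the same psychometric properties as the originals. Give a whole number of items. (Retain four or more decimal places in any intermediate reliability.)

Short-form reliability: n = 74/82 = 0.9024; r_74 = n·r/(1+(n−1)r) ≈ 0.4544
Length factor from the short form to reach 0.75: n' = 0.75(1 − 0.4544) / [0.4544(1 − 0.75)] ≈ 3.6021
Items = 3.6021 × 74 ≈ 266.56 → 267

267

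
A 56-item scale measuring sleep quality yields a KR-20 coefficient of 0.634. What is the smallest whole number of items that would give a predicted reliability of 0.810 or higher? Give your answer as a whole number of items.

Rearranging the Spearman-Brown formula for n,
n = r*(1 − r) / [ r (1 − r*) ]
n = [0.810 × 0.366] / [0.634 × 0.190]
n = 0.296460 / 0.120460 ≈ 2.4611
2.4611 × 56 = 137.82 → 138 items

138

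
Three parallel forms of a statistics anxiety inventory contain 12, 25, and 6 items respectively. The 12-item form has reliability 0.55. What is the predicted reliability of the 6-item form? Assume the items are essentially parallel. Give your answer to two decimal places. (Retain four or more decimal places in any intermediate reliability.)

0.38

Only the ratio of lengths matters: n = 6/12 = 0.5000
r_{6} = n·r / (1 + (n − 1)·r) = 0.2750 / 0.7250 ≈ 0.3793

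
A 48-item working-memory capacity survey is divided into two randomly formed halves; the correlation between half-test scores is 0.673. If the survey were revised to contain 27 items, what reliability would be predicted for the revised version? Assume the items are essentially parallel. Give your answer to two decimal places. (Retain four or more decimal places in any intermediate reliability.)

First correct the split-half correlation to full-test reliability: r_full = 2 × 0.673 / (1 + 0.673) ≈ 0.8045
Then adjust to 27 items: n = 27/48 = 0.5625
r_new = n·r_full / (1 + (n − 1)·r_full) = 0.4525 / 0.6480 ≈ 0.6983

0.70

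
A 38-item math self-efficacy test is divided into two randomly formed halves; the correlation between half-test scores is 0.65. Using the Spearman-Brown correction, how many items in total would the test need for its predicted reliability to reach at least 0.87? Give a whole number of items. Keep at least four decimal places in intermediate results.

r_full = 2(0.65)/(1 + 0.65) = 0.7879
Solve Spearman-Brown for n: n = 0.87(1 − 0.7879) / [0.7879(1 − 0.87)] = 1.8015
Items = 1.8015 × 38 ≈ 68.46 → 69

69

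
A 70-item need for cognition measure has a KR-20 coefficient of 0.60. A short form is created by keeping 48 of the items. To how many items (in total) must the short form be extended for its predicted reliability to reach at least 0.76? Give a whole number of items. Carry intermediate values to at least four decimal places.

148

First, r for the 48-item form: n = 48/70 = 0.6857, so r_48 = 0.6857·0.60/(1 + (0.6857 − 1)·0.60) = 0.5070
Then solve for n' with r_old = 0.5070, r_target = 0.76: n' = 0.76(1 − 0.5070)/[0.5070(1 − 0.76)] = 3.0792
Items = 3.0792 × 48 ≈ 147.80 → 148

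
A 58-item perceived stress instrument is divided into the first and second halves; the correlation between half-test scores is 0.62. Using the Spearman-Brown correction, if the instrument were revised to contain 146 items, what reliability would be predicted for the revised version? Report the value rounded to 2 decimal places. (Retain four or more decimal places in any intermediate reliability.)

Full-test reliability from the split-half r: r_full = 2(0.62)/(1 + 0.62) = 0.7654
Length factor from 58 to 146 items: n = 146/58 = 2.5172
r_new = n·r_full / (1 + (n − 1)·r_full) = 1.9267 / 2.1613 ≈ 0.8915

0.89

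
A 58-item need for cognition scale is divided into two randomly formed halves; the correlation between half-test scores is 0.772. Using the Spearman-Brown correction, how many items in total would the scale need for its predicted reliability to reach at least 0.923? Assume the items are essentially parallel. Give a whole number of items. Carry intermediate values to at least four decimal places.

r_full = 2(0.772)/(1 + 0.772) = 0.8713
Solve Spearman-Brown for n: n = 0.923(1 − 0.8713) / [0.8713(1 − 0.923)] = 1.7706
Items = 1.7706 × 58 ≈ 102.69 → 103

103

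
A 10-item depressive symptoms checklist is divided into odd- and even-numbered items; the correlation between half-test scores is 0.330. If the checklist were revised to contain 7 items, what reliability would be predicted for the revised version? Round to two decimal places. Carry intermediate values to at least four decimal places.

First correct the split-half correlation to full-test reliability: r_full = 2 × 0.330 / (1 + 0.330) ≈ 0.4962
Then adjust to 7 items: n = 7/10 = 0.7000
r_new = n·r_full / (1 + (n − 1)·r_full) = 0.3473 / 0.8511 ≈ 0.4081

0.41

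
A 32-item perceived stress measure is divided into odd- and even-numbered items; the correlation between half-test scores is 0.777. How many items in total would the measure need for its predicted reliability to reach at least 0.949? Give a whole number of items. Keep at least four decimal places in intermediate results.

86

Corrected full-test reliability: r_full = 2 × 0.777 / (1 + 0.777) ≈ 0.8745
n = r_tgt(1 − r_full) / [r_full(1 − r_tgt)] = 0.949 × 0.1255 / (0.8745 × 0.051) ≈ 2.6704
Required items = 2.6704 × 32 = 85.45, so 86 items.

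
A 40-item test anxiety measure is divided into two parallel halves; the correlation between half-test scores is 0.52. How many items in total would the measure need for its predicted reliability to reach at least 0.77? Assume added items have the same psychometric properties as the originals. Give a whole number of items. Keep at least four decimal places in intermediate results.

r_full = 2(0.52)/(1 + 0.52) = 0.6842
Solve Spearman-Brown for n: n = 0.77(1 − 0.6842) / [0.6842(1 − 0.77)] = 1.5452
Items = 1.5452 × 40 ≈ 61.81 → 62

62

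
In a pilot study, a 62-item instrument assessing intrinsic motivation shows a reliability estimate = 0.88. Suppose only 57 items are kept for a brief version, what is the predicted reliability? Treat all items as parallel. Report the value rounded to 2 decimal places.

n = 57/62 = 0.9194
r_new = 0.9194·0.88 / [1 + (0.9194 − 1)·0.88]
     = 0.8091 / 0.9291 = 0.8708

0.87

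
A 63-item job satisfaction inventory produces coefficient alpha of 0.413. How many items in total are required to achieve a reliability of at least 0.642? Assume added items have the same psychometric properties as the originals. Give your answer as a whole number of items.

161

n = [0.642 × 0.587] / [0.413 × 0.358]
  = 0.376854 / 0.147854 = 2.5488
So the test needs 2.5488 × 63 ≈ 160.57 items; rounding up, 161.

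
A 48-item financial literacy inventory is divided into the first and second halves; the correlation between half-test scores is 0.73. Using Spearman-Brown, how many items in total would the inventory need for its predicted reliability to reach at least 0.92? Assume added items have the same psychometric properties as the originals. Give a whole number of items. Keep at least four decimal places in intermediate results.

r_full = 2(0.73)/(1 + 0.73) = 0.8439
Solve Spearman-Brown for n: n = 0.92(1 − 0.8439) / [0.8439(1 − 0.92)] = 2.1272
Required items = 2.1272 × 48 = 102.11, so 103 items.

103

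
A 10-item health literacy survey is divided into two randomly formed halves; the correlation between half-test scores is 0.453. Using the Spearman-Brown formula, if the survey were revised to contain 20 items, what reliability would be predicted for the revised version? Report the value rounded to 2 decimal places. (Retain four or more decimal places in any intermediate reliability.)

First correct the split-half correlation to full-test reliability: r_full = 2 × 0.453 / (1 + 0.453) ≈ 0.6235
Length factor from 10 to 20 items: n = 20/10 = 2.0000
r_new = n·r_full / (1 + (n − 1)·r_full) = 1.2470 / 1.6235 ≈ 0.7681

0.77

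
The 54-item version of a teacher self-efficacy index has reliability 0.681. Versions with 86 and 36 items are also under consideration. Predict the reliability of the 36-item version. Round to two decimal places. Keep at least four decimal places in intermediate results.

0.59

Only the ratio of lengths matters: n = 36/54 = 0.6667
r_{36} = n·r / (1 + (n − 1)·r) = 0.4540 / 0.7730 ≈ 0.5873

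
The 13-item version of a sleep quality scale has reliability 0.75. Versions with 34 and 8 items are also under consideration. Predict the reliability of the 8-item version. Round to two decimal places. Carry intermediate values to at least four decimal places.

0.65

The 34-item form is not needed; work directly from the 13-item form with n = 8/13 = 0.6154.
r_{8} = n·r / (1 + (n − 1)·r) = 0.4615 / 0.7115 ≈ 0.6486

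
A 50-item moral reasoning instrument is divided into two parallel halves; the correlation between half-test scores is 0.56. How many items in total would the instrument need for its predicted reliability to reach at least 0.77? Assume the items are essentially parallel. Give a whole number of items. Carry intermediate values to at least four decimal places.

66

r_full = 2(0.56)/(1 + 0.56) = 0.7179
n = r_tgt(1 − r_full) / [r_full(1 − r_tgt)] = 0.77 × 0.2821 / (0.7179 × 0.23) ≈ 1.3155
Required items = 1.3155 × 50 = 65.77, so 66 items.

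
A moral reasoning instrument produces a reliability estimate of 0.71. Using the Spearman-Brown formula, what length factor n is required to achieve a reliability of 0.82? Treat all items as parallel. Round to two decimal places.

1.86

n = [0.82 × 0.29] / [0.71 × 0.18]
n = 0.2378 / 0.1278 ≈ 1.8607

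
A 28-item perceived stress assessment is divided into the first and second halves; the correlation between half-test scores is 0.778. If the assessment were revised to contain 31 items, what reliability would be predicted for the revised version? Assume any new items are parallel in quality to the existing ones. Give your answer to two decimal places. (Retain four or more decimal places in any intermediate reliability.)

First correct the split-half correlation to full-test reliability: r_full = 2 × 0.778 / (1 + 0.778) ≈ 0.8751
Then adjust to 31 items: n = 31/28 = 1.1071
r_new = n·r_full / (1 + (n − 1)·r_full) = 0.9688 / 1.0937 ≈ 0.8858

0.89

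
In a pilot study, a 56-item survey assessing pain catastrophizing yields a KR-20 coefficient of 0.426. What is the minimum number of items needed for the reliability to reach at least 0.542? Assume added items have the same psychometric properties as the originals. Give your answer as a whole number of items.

90

Rearranging the Spearman-Brown formula for n,
n = r*(1 − r) / [ r (1 − r*) ]
n = 0.542(1 − 0.426) / [0.426(1 − 0.542)]
n = 0.311108 / 0.195108 ≈ 1.5945
So the test needs 1.5945 × 56 ≈ 89.29 items; rounding up, 90.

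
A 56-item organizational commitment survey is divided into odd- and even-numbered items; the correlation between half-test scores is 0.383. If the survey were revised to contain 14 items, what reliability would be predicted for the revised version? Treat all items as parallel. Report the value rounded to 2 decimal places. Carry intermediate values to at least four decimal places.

0.24

First correct the split-half correlation to full-test reliability: r_full = 2 × 0.383 / (1 + 0.383) ≈ 0.5539
Length factor from 56 to 14 items: n = 14/56 = 0.2500
r_new = n·r_full / (1 + (n − 1)·r_full) = 0.1385 / 0.5846 ≈ 0.2369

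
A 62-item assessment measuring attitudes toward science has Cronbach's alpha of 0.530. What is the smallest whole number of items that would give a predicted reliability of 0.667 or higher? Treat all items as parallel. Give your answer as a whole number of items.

n = 0.667 × (1 − 0.530) / [ 0.530 × (1 − 0.667) ]
n = 0.313490 / 0.176490 ≈ 1.7762
Items needed = n × 62 = 1.7762 × 62 ≈ 110.12 → round up to 111

111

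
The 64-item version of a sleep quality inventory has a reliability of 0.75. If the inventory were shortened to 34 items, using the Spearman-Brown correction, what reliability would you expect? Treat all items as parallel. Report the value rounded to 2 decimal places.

n = 34/64 = 0.5312
r_new = 0.5312·0.75 / [1 + (0.5312 − 1)·0.75]
     = 0.3984 / 0.6484 = 0.6144

0.61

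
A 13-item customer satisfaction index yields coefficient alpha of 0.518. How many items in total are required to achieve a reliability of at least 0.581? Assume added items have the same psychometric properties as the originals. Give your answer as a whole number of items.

17

Invert Spearman-Brown to solve for n:
n = r*(1 − r) / [ r (1 − r*) ]
n = [0.581 × 0.482] / [0.518 × 0.419]
  = 0.280042 / 0.217042 = 1.2903
So the test needs 1.2903 × 13 ≈ 16.77 items; rounding up, 17.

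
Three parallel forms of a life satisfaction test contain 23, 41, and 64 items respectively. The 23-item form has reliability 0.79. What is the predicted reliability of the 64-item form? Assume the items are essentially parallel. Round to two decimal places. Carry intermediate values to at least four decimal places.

0.91

The 41-item form is not needed; work directly from the 23-item form with n = 64/23 = 2.7826.
r_{64} = n·r / (1 + (n − 1)·r) = 2.1983 / 2.4083 ≈ 0.9128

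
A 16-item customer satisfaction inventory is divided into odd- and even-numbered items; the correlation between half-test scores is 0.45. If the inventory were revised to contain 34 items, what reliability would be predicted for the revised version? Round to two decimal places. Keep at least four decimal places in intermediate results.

0.78

Full-test reliability from the split-half r: r_full = 2(0.45)/(1 + 0.45) = 0.6207
Then adjust to 34 items: n = 34/16 = 2.1250
r_new = n·r_full / (1 + (n − 1)·r_full) = 1.3190 / 1.6983 ≈ 0.7767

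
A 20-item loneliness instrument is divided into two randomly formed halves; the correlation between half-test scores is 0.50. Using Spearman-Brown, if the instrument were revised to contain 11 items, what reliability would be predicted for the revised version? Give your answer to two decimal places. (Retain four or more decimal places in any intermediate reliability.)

Spearman-Brown correction (n = 2): r_full = 2·0.50/(1 + 0.50) = 0.6667
Length factor from 20 to 11 items: n = 11/20 = 0.5500
r_new = n·r_full / (1 + (n − 1)·r_full) = 0.3667 / 0.7000 ≈ 0.5239

0.52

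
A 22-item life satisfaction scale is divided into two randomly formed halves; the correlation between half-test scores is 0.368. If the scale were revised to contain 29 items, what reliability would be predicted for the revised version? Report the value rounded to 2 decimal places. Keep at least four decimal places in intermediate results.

Spearman-Brown correction (n = 2): r_full = 2·0.368/(1 + 0.368) = 0.5380
Then adjust to 29 items: n = 29/22 = 1.3182
r_new = n·r_full / (1 + (n − 1)·r_full) = 0.7092 / 1.1712 ≈ 0.6055

0.61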